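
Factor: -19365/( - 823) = 3^1 *5^1*823^ ( - 1) * 1291^1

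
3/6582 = 1/2194 = 0.00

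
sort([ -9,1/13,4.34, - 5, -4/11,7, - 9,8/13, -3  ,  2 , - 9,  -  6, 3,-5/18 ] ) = [ - 9 , - 9, - 9, - 6, - 5, - 3, - 4/11, - 5/18,1/13 , 8/13,2, 3, 4.34,7]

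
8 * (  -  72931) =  - 583448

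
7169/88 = 7169/88 = 81.47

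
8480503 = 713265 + 7767238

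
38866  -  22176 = 16690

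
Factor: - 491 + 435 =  - 56   =  -  2^3 * 7^1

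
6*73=438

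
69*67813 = 4679097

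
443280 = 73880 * 6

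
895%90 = 85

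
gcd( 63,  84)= 21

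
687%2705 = 687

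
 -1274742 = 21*( - 60702 ) 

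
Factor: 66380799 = 3^1*241^1 * 91813^1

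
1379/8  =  172 + 3/8= 172.38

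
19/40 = 19/40 = 0.47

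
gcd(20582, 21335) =251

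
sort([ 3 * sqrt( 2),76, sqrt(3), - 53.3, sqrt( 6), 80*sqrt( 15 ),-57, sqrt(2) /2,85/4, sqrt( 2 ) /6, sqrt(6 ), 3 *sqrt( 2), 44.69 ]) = [  -  57, - 53.3, sqrt( 2 ) /6, sqrt (2)/2, sqrt( 3), sqrt( 6 ),sqrt(6 ) , 3 * sqrt( 2), 3 * sqrt( 2), 85/4, 44.69, 76, 80 * sqrt(15 )] 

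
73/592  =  73/592 = 0.12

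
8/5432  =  1/679 = 0.00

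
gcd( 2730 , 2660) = 70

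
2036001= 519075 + 1516926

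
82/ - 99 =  - 1  +  17/99 = - 0.83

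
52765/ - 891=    -60 + 695/891 = - 59.22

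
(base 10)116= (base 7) 224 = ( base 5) 431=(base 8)164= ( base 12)98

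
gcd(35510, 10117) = 67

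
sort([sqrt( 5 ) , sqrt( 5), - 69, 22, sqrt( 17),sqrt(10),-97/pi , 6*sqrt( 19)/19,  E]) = [  -  69, - 97/pi,  6*sqrt( 19 ) /19, sqrt(5 ),sqrt( 5),  E,  sqrt( 10),  sqrt( 17),22]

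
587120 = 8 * 73390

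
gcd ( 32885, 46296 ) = 1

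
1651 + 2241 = 3892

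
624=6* 104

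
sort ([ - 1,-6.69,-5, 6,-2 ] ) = [-6.69, - 5, - 2, -1,6] 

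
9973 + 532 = 10505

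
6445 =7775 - 1330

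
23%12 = 11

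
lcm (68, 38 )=1292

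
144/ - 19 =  - 8+8/19 = - 7.58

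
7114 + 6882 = 13996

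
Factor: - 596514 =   -  2^1*3^1 * 37^1*2687^1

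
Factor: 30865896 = 2^3*3^2*428693^1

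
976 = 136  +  840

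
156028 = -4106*( - 38)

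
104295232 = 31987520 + 72307712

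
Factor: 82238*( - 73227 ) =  - 2^1*3^1*7^1*11^1*13^1*317^1 * 3163^1 = - 6022042026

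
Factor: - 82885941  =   - 3^2*167^1*55147^1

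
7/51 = 7/51 = 0.14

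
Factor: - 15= - 3^1* 5^1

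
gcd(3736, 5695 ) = 1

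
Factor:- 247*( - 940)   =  2^2*5^1 * 13^1*19^1 * 47^1 = 232180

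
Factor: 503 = 503^1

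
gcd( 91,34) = 1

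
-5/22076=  - 1 + 22071/22076=   - 0.00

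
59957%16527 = 10376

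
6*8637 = 51822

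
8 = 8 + 0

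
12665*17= 215305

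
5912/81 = 72 + 80/81 = 72.99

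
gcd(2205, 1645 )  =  35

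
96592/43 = 2246 + 14/43 = 2246.33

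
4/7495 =4/7495=0.00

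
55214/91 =606 + 68/91  =  606.75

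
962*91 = 87542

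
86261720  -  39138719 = 47123001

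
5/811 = 5/811=0.01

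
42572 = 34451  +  8121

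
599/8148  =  599/8148 = 0.07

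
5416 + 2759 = 8175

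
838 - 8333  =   - 7495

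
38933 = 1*38933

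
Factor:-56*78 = -2^4*3^1*7^1*13^1 = - 4368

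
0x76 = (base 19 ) 64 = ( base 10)118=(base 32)3m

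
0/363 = 0=0.00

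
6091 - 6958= - 867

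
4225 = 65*65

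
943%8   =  7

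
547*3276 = 1791972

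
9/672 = 3/224 = 0.01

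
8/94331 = 8/94331 =0.00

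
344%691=344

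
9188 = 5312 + 3876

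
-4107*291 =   -  1195137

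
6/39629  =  6/39629= 0.00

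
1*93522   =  93522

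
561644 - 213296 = 348348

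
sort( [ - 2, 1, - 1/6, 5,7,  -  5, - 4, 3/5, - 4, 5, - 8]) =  [ - 8, - 5, - 4, - 4 , - 2, - 1/6, 3/5, 1,5,5 , 7]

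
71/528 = 71/528   =  0.13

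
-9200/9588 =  - 1+97/2397=- 0.96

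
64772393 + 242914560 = 307686953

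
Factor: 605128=2^3*75641^1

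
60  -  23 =37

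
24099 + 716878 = 740977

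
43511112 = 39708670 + 3802442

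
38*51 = 1938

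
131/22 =5 + 21/22   =  5.95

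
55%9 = 1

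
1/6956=1/6956 = 0.00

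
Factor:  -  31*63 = -3^2*7^1 * 31^1 = - 1953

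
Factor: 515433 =3^1*171811^1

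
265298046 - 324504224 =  - 59206178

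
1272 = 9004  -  7732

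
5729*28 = 160412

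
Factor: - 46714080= - 2^5*3^1*5^1*7^1 * 13903^1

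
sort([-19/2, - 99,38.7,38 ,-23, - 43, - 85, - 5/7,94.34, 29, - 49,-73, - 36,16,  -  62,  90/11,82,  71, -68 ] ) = [-99,  -  85, - 73, - 68,  -  62, - 49,  -  43, -36,-23 ,-19/2,-5/7,90/11,16 , 29,38,38.7,71,82,94.34] 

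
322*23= 7406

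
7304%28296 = 7304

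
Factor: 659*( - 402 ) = -264918 = -2^1*3^1*67^1*659^1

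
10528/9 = 10528/9 =1169.78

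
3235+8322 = 11557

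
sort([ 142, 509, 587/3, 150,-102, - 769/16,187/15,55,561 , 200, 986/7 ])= [-102, - 769/16, 187/15,55, 986/7,142, 150,587/3,200, 509, 561] 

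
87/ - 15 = -6  +  1/5 = -  5.80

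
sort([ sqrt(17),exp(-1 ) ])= [ exp( - 1 ), sqrt( 17 )] 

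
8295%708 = 507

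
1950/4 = 975/2 = 487.50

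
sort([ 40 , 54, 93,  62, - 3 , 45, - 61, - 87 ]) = [-87, - 61, - 3,40,45,54,62, 93] 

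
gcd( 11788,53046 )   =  5894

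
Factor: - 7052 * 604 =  - 4259408 = - 2^4* 41^1*43^1*151^1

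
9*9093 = 81837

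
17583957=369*47653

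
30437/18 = 30437/18 = 1690.94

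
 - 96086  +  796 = -95290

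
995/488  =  995/488 = 2.04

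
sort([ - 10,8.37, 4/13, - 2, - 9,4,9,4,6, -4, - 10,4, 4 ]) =[ - 10, - 10, - 9, - 4,-2,4/13,  4,  4, 4,4 , 6,  8.37,9 ]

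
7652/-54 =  - 3826/27= - 141.70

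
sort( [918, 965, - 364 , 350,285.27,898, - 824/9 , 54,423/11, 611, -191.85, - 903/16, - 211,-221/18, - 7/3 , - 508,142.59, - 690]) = [ - 690 , - 508, - 364, - 211, - 191.85, - 824/9, - 903/16, - 221/18, - 7/3,423/11, 54,142.59, 285.27, 350, 611,898,918,965]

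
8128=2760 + 5368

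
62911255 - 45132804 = 17778451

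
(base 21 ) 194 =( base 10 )634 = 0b1001111010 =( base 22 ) 16I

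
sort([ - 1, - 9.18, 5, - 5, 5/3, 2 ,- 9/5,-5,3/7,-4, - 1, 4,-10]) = [ - 10, - 9.18, - 5, - 5, - 4, - 9/5, - 1, - 1, 3/7, 5/3, 2,4,5]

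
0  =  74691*0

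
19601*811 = 15896411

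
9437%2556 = 1769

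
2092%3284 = 2092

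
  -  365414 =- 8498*43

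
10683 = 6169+4514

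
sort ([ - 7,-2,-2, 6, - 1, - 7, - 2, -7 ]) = [ - 7, - 7, - 7, - 2 , - 2,  -  2,- 1,6] 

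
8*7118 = 56944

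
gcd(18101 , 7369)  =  1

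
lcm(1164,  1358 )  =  8148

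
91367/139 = 91367/139  =  657.32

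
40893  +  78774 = 119667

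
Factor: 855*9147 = 7820685= 3^3 * 5^1*19^1*3049^1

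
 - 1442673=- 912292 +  - 530381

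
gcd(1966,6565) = 1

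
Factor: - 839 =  - 839^1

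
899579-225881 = 673698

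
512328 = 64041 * 8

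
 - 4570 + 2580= - 1990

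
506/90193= 506/90193 = 0.01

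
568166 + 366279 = 934445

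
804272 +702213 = 1506485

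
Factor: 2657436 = 2^2*3^1*221453^1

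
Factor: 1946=2^1*7^1*139^1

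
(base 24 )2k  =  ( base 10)68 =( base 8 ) 104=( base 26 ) 2g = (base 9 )75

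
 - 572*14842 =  - 8489624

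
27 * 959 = 25893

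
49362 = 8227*6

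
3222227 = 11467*281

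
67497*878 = 59262366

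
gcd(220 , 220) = 220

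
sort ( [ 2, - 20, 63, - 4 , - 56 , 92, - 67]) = [ - 67, - 56, - 20, - 4,2, 63,  92 ] 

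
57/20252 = 57/20252 = 0.00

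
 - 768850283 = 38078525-806928808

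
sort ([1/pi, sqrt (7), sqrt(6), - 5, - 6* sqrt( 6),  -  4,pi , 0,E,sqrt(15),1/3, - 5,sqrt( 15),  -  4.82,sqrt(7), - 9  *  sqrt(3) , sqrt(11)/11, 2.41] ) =[ - 9*sqrt( 3), - 6* sqrt(6), - 5,  -  5,-4.82,-4,0,sqrt(11 ) /11, 1/pi,1/3,  2.41,  sqrt( 6 ),sqrt( 7),sqrt(7), E , pi,sqrt(15),sqrt(15)] 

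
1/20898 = 1/20898 = 0.00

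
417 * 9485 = 3955245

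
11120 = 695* 16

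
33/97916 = 33/97916 = 0.00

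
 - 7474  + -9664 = - 17138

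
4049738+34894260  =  38943998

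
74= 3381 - 3307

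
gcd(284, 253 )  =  1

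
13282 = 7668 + 5614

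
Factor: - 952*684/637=-2^5 * 3^2*7^(-1)*13^( -1 )*17^1*19^1 = - 93024/91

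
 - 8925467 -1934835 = -10860302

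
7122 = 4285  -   - 2837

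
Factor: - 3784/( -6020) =2^1* 5^( - 1)*7^( - 1)*11^1  =  22/35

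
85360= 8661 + 76699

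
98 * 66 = 6468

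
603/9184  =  603/9184  =  0.07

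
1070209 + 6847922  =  7918131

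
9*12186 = 109674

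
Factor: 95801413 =29^1*1709^1*1933^1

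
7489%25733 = 7489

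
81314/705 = 81314/705=115.34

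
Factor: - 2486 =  - 2^1*11^1*113^1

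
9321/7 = 1331 + 4/7 = 1331.57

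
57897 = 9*6433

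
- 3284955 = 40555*(-81)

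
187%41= 23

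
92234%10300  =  9834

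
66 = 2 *33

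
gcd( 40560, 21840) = 3120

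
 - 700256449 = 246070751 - 946327200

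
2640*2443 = 6449520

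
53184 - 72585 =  - 19401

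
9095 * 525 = 4774875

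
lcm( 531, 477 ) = 28143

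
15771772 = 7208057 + 8563715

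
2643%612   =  195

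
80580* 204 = 16438320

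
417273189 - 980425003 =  - 563151814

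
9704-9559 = 145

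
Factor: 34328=2^3*7^1*613^1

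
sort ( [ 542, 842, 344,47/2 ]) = [47/2,344,542,842] 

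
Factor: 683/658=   2^(- 1)*7^( - 1)*47^ ( - 1 )*683^1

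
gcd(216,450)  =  18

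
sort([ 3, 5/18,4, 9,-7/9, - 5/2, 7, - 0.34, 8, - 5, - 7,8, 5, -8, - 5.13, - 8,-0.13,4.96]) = [ -8, - 8,  -  7 , - 5.13, - 5, - 5/2, - 7/9,- 0.34,  -  0.13,5/18,3,4, 4.96,5,7, 8,  8, 9 ] 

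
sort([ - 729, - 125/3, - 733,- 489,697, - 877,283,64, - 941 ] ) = [ - 941, -877, - 733, - 729, - 489, - 125/3 , 64, 283,697]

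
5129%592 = 393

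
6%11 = 6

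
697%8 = 1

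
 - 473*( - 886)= 419078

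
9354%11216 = 9354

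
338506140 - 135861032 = 202645108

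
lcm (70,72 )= 2520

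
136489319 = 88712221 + 47777098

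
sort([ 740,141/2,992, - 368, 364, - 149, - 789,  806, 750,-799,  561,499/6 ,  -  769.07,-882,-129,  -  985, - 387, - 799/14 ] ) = [ - 985, - 882 , - 799, - 789, - 769.07, - 387, - 368,  -  149, - 129, - 799/14, 141/2,499/6,364,561, 740, 750,806, 992]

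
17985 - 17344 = 641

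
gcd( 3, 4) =1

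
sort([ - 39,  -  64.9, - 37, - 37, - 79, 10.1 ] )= [ - 79, - 64.9, - 39,-37, - 37,  10.1 ] 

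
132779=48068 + 84711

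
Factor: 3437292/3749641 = 2^2*3^1 * 7^( - 1 )*97^1*2953^1*535663^(-1) 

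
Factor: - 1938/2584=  - 3/4 = - 2^( -2)*3^1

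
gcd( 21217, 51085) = 1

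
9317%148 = 141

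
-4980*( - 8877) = 44207460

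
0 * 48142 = 0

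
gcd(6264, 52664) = 232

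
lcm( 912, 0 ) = 0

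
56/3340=14/835  =  0.02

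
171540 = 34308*5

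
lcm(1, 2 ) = 2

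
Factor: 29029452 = 2^2 * 3^1 *1327^1*1823^1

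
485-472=13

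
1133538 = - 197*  (-5754 ) 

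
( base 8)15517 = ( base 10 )6991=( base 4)1231033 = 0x1B4F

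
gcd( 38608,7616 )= 16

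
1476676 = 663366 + 813310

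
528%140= 108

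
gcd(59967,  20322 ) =9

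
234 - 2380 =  - 2146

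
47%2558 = 47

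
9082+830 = 9912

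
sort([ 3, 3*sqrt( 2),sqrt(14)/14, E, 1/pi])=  [sqrt( 14)/14, 1/pi,E  ,  3, 3*sqrt(2)]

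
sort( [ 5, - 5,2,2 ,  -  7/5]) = [-5, - 7/5, 2, 2,5 ] 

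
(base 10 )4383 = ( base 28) 5gf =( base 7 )15531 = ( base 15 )1473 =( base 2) 1000100011111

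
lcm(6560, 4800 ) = 196800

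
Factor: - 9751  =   - 7^2*199^1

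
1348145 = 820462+527683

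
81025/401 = 202 +23/401  =  202.06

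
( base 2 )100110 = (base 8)46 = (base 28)1a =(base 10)38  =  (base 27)1B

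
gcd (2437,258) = 1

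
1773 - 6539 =-4766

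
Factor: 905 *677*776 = 2^3 *5^1*97^1 * 181^1*677^1 = 475443560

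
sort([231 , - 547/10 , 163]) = [ - 547/10,163, 231 ] 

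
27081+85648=112729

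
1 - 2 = - 1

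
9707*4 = 38828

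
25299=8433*3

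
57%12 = 9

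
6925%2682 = 1561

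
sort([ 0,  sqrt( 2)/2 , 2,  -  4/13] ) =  [-4/13,  0, sqrt( 2) /2,2] 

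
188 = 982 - 794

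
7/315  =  1/45 = 0.02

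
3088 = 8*386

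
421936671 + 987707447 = 1409644118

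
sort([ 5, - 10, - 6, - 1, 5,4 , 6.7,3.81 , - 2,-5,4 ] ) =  [ - 10, - 6, - 5,-2,- 1, 3.81,4,4,  5,5,6.7]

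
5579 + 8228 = 13807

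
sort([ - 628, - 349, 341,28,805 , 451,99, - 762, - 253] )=[ - 762,- 628, - 349, - 253,28, 99,341, 451, 805 ] 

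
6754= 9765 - 3011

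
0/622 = 0 = 0.00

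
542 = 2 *271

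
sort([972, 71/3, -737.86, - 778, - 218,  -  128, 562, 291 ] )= [-778,  -  737.86,  -  218, - 128 , 71/3, 291, 562,972 ] 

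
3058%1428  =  202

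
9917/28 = 9917/28 = 354.18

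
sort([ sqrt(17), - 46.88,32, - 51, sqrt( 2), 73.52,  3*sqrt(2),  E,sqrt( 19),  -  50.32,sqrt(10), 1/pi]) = [ - 51, - 50.32, - 46.88, 1/pi,sqrt (2 ),  E,sqrt(10),  sqrt ( 17 )  ,  3*sqrt(2),sqrt( 19),32,73.52] 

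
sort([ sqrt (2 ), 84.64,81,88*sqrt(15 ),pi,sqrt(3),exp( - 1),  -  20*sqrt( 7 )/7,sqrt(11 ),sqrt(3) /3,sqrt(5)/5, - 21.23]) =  [ - 21.23, - 20*sqrt(7 ) /7,exp(- 1),sqrt( 5)/5, sqrt(3 ) /3,sqrt(2),sqrt(3),pi,sqrt(11),81,  84.64,88 * sqrt(15 )]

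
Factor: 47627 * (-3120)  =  -148596240 = -2^4 * 3^1*5^1*13^1*97^1*491^1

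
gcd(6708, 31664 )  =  4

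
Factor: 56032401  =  3^1*18677467^1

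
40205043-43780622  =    -  3575579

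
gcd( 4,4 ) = 4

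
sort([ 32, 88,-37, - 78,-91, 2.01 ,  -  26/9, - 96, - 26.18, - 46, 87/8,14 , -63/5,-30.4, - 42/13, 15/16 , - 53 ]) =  [  -  96,-91, - 78, - 53, - 46,-37, - 30.4, - 26.18,-63/5, - 42/13,-26/9 , 15/16, 2.01,87/8, 14, 32,88]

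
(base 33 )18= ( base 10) 41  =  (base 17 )27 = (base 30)1b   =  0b101001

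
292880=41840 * 7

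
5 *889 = 4445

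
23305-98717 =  - 75412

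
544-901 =-357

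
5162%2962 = 2200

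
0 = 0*42453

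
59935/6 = 9989 + 1/6 = 9989.17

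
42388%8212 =1328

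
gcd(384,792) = 24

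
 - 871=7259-8130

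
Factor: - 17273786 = - 2^1 * 8636893^1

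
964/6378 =482/3189=0.15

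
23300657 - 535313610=- 512012953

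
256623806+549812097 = 806435903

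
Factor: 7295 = 5^1*1459^1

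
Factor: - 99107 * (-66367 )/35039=7^1*19^1*23^1*31^1* 37^ (-1)*139^1*499^1*947^( - 1 ) = 6577434269/35039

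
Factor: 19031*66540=2^2*3^1*5^1*1109^1*19031^1= 1266322740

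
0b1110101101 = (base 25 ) 1CG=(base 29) 13d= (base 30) 11B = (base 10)941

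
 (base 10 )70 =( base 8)106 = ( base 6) 154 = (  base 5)240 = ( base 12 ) 5A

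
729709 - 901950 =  - 172241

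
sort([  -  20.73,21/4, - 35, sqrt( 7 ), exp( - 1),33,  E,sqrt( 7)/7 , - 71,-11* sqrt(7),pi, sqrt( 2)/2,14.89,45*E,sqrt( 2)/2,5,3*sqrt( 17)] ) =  [-71,-35, - 11*sqrt(7 ),-20.73,exp(-1 ), sqrt(7 ) /7,sqrt( 2)/2,  sqrt( 2) /2, sqrt (7 ), E,pi,5,21/4,3*sqrt(17), 14.89, 33,45*E]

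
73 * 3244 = 236812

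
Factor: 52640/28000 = 5^( - 2 )*47^1 = 47/25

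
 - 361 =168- 529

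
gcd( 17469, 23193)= 27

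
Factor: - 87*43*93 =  - 347913 = -3^2*29^1 * 31^1*43^1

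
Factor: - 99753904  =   -2^4* 6234619^1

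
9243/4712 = 9243/4712 = 1.96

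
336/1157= 336/1157 = 0.29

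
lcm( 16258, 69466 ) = 764126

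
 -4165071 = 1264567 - 5429638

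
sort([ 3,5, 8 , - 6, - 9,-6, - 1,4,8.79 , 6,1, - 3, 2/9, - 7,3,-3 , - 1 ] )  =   [ - 9, - 7, - 6,  -  6, - 3,-3,-1, - 1,  2/9,1,  3,  3,4 , 5,6, 8,8.79]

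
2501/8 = 312 + 5/8 = 312.62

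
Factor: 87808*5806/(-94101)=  - 72830464/13443 = - 2^9*3^( - 1)*7^2*2903^1*4481^( - 1) 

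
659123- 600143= 58980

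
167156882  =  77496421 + 89660461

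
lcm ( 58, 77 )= 4466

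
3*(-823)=-2469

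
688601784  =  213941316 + 474660468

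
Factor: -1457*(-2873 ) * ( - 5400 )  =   - 22604189400 = - 2^3*3^3*  5^2* 13^2 * 17^1*31^1*47^1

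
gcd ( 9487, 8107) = 1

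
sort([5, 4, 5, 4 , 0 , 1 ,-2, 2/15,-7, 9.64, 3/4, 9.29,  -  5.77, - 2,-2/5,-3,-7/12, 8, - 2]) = [-7, - 5.77 , - 3,-2,-2, - 2,- 7/12,-2/5, 0,  2/15, 3/4, 1, 4, 4, 5,5, 8,  9.29,9.64 ]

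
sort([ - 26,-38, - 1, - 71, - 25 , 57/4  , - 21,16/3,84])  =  [ - 71, - 38, - 26, - 25, - 21, - 1, 16/3,57/4, 84 ] 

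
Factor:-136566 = -2^1*  3^5*281^1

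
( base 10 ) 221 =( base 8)335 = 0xDD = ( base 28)7P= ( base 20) B1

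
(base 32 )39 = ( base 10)105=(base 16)69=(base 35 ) 30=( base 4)1221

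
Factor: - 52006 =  - 2^1 * 26003^1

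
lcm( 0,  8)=0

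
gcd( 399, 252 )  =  21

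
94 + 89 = 183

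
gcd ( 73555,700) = 5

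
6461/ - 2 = -6461/2 = - 3230.50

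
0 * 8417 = 0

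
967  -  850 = 117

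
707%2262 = 707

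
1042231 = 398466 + 643765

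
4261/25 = 4261/25 = 170.44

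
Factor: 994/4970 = 5^( - 1) =1/5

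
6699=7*957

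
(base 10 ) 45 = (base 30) 1F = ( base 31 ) 1e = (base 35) 1A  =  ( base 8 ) 55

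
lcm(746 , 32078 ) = 32078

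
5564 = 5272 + 292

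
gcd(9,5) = 1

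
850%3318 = 850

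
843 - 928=-85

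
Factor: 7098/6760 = 2^( - 2)*3^1*5^( - 1 )*7^1 = 21/20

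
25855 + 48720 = 74575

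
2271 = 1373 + 898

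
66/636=11/106  =  0.10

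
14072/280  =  1759/35 = 50.26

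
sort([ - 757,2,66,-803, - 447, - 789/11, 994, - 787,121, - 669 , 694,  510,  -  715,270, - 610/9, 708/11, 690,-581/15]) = [ - 803 , - 787,-757, - 715, - 669, - 447, - 789/11, - 610/9, - 581/15,2,708/11,66,121,270,510, 690,694,  994]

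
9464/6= 4732/3 = 1577.33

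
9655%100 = 55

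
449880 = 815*552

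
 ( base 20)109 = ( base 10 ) 409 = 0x199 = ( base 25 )G9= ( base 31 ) d6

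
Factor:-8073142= - 2^1*7^2*11^1*7489^1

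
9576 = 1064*9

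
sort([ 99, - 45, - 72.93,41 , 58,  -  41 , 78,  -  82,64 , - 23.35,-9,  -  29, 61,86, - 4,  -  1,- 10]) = [ -82,  -  72.93,-45,  -  41,  -  29, - 23.35,  -  10,  -  9, - 4, - 1, 41 , 58, 61 , 64, 78, 86, 99] 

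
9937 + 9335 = 19272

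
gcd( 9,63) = 9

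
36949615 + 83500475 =120450090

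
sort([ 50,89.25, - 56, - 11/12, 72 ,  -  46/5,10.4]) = [  -  56,-46/5,- 11/12,10.4,50,72,89.25] 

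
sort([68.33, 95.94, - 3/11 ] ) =[ - 3/11,68.33,95.94]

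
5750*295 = 1696250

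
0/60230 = 0 = 0.00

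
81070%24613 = 7231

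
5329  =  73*73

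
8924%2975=2974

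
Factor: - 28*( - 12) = 336 = 2^4*3^1*7^1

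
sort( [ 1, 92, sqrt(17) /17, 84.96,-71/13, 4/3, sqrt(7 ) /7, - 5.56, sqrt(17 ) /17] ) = [ - 5.56, - 71/13, sqrt(17)/17, sqrt(  17)/17, sqrt(7 ) /7,1,4/3,  84.96, 92] 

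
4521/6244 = 4521/6244 = 0.72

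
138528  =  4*34632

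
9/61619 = 9/61619 = 0.00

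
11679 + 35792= 47471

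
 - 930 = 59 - 989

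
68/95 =68/95 = 0.72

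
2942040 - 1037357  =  1904683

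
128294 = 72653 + 55641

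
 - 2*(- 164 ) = 328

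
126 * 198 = 24948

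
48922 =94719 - 45797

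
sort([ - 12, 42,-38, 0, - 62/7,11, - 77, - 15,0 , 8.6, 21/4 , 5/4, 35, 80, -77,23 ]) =[ - 77, - 77,-38, - 15,-12,-62/7, 0,0, 5/4, 21/4, 8.6, 11, 23,35, 42, 80 ] 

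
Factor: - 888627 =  - 3^1 * 139^1*2131^1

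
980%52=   44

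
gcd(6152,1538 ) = 1538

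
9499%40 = 19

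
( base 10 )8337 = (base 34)777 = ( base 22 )H4L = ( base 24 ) eb9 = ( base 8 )20221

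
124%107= 17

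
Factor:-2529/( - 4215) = 3/5  =  3^1*5^ (  -  1)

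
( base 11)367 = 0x1b4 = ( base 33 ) d7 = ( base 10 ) 436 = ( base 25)hb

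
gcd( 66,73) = 1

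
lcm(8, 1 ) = 8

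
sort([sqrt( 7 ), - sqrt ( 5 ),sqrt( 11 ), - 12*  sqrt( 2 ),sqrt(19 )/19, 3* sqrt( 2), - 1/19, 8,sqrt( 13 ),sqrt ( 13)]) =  [ - 12*sqrt(2 ), - sqrt( 5), - 1/19 , sqrt ( 19)/19,sqrt(7),sqrt( 11),sqrt(  13 ),sqrt( 13 ),3*sqrt( 2 ),8]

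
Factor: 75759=3^1*25253^1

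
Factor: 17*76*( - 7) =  - 9044= - 2^2 * 7^1*17^1*19^1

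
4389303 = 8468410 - 4079107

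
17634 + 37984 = 55618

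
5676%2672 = 332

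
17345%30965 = 17345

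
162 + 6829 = 6991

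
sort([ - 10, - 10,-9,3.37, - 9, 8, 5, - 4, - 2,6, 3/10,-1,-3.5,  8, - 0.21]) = [-10, - 10, - 9 , - 9, - 4, - 3.5, - 2, - 1, - 0.21, 3/10, 3.37,5, 6, 8,8 ]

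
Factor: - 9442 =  - 2^1*4721^1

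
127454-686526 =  - 559072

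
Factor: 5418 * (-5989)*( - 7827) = 2^1 * 3^3 * 7^1*43^1*53^1*113^1*2609^1 = 253973642454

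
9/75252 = 3/25084 = 0.00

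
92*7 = 644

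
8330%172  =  74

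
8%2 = 0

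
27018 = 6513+20505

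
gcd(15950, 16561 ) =1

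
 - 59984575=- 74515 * 805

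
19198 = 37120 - 17922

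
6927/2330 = 2 + 2267/2330 = 2.97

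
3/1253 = 3/1253 = 0.00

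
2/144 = 1/72 = 0.01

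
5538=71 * 78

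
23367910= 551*42410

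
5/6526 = 5/6526 = 0.00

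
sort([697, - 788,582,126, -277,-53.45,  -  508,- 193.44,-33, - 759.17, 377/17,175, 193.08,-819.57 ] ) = [ - 819.57,- 788,- 759.17 , - 508,- 277, - 193.44, - 53.45, - 33,377/17,126 , 175,193.08,582,697 ]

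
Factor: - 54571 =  - 11^3*41^1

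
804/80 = 10 + 1/20 = 10.05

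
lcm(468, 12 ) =468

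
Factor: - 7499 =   -  7499^1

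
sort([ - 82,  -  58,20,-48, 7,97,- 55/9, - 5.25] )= [  -  82 , -58,-48,-55/9,  -  5.25,7,20, 97 ]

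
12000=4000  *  3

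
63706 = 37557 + 26149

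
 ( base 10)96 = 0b1100000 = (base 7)165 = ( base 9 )116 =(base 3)10120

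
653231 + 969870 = 1623101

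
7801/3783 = 2 +235/3783 = 2.06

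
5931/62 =5931/62  =  95.66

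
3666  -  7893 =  - 4227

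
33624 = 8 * 4203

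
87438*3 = 262314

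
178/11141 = 178/11141  =  0.02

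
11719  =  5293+6426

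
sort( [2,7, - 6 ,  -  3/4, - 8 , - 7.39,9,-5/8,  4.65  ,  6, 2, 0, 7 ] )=[-8,-7.39, - 6,- 3/4,-5/8, 0, 2,2, 4.65,6, 7,  7, 9] 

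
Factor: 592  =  2^4*37^1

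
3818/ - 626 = -7 + 282/313 = -6.10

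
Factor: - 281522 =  - 2^1 * 140761^1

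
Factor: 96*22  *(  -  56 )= - 118272 =-2^9*3^1*7^1*11^1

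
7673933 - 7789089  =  -115156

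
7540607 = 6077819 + 1462788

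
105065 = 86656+18409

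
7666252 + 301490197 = 309156449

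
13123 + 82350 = 95473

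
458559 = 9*50951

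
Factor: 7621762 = 2^1*79^1*48239^1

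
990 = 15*66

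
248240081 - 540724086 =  - 292484005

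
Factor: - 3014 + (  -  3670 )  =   - 2^2 *3^1 * 557^1 = -6684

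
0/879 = 0 = 0.00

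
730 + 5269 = 5999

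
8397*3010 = 25274970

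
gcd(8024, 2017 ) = 1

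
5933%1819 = 476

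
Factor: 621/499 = 3^3*23^1*499^( - 1 )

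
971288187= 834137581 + 137150606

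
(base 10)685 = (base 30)mp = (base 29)ni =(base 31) m3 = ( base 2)1010101101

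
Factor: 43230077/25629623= 11^1*797^1 * 4931^1* 25629623^ ( - 1)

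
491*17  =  8347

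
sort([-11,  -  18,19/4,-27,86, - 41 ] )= [ - 41, - 27, - 18, - 11,19/4,86]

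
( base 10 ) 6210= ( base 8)14102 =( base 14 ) 2398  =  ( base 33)5N6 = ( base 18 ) 1130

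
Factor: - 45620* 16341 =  - 745476420 = -2^2 *3^1*5^1  *13^1*419^1*2281^1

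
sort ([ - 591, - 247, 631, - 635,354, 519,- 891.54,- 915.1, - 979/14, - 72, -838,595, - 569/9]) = [ -915.1,-891.54 ,  -  838, - 635, - 591,-247,  -  72, - 979/14, - 569/9  ,  354 , 519, 595,631]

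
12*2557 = 30684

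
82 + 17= 99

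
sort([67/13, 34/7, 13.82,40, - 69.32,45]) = [ - 69.32, 34/7,67/13 , 13.82,40,45 ] 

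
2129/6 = 354 + 5/6 = 354.83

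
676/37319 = 676/37319 = 0.02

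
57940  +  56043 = 113983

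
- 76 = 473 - 549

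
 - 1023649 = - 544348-479301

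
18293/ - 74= - 248+ 59/74 = - 247.20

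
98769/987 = 100 + 23/329= 100.07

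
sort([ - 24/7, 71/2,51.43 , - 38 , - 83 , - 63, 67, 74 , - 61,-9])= [ - 83,- 63 ,-61, - 38 ,-9, - 24/7, 71/2, 51.43 , 67,74]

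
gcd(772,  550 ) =2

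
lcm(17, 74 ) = 1258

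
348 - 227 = 121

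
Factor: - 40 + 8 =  - 2^5 = - 32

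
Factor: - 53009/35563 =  -79/53 = - 53^ (  -  1 )*79^1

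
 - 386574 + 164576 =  - 221998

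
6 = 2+4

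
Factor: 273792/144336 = 184/97 = 2^3*23^1 * 97^(- 1)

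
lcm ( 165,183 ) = 10065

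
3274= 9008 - 5734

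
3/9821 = 3/9821   =  0.00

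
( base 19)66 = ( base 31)3r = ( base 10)120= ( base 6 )320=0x78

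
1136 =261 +875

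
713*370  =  263810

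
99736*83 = 8278088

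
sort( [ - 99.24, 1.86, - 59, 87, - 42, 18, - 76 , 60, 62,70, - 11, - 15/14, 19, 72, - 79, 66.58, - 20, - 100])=[-100,  -  99.24, - 79,-76, - 59, - 42, - 20, - 11,  -  15/14, 1.86, 18,19, 60,62,  66.58, 70 , 72, 87] 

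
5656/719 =5656/719= 7.87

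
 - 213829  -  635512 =- 849341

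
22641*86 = 1947126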